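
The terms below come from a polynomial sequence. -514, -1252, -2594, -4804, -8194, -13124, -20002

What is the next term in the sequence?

-738, -1342, -2210, -3390, -4930, -6878
-604, -868, -1180, -1540, -1948
-264, -312, -360, -408
-48, -48, -48
Constant fourth difference = -48, so extend:
-408 − 48 = -456;  -1948 − 456 = -2404;  -6878 − 2404 = -9282;  -20002 − 9282 = -29284

-29284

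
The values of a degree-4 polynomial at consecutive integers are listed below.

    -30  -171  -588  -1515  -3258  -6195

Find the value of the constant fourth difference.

First differences: -141, -417, -927, -1743, -2937
Second differences: -276, -510, -816, -1194
Third differences: -234, -306, -378
Fourth differences: -72, -72

-72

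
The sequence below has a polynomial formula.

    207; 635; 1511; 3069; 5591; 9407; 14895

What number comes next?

22481

D1: 428 , 876 , 1558 , 2522 , 3816 , 5488
D2: 448 , 682 , 964 , 1294 , 1672
D3: 234 , 282 , 330 , 378
D4: 48 , 48 , 48
Fourth differences constant at 48.
378 + 48 = 426;  1672 + 426 = 2098;  5488 + 2098 = 7586;  14895 + 7586 = 22481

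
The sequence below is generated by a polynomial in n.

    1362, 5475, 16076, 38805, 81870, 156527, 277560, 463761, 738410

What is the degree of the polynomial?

5

First differences: 4113, 10601, 22729, 43065, 74657, 121033, 186201, 274649
Second differences: 6488, 12128, 20336, 31592, 46376, 65168, 88448
Third differences: 5640, 8208, 11256, 14784, 18792, 23280
Fourth differences: 2568, 3048, 3528, 4008, 4488
Fifth differences: 480, 480, 480, 480
The fifth differences are constant, so the polynomial has degree 5.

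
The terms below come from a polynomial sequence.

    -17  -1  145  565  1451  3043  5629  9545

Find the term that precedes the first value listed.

1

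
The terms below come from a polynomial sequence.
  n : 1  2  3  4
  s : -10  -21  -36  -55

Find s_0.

D1: -11  -15  -19
D2: -4  -4
The second differences are constant at -4.
Work back: -11 + 4 = -7;  -10 + 7 = -3

-3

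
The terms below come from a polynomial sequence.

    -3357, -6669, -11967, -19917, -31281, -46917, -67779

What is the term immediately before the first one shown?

-1461

D1: -3312  -5298  -7950  -11364  -15636  -20862
D2: -1986  -2652  -3414  -4272  -5226
D3: -666  -762  -858  -954
D4: -96  -96  -96
The fourth differences are constant at -96.
Work back: -666 + 96 = -570;  -1986 + 570 = -1416;  -3312 + 1416 = -1896;  -3357 + 1896 = -1461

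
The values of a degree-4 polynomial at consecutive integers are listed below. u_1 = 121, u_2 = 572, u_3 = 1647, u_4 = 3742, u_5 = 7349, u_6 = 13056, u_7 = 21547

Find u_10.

Δ: 451, 1075, 2095, 3607, 5707, 8491
Δ²: 624, 1020, 1512, 2100, 2784
Δ³: 396, 492, 588, 684
Δ⁴: 96, 96, 96
The fourth differences are constant (96).
684 + 96 = 780;  2784 + 780 = 3564;  8491 + 3564 = 12055;  21547 + 12055 = 33602
780 + 96 = 876;  3564 + 876 = 4440;  12055 + 4440 = 16495;  33602 + 16495 = 50097
876 + 96 = 972;  4440 + 972 = 5412;  16495 + 5412 = 21907;  50097 + 21907 = 72004

72004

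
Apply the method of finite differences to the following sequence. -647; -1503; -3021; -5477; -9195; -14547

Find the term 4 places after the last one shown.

First differences: -856 , -1518 , -2456 , -3718 , -5352
Second differences: -662 , -938 , -1262 , -1634
Third differences: -276 , -324 , -372
Fourth differences: -48 , -48
The fourth differences are constant (-48).
-372 − 48 = -420;  -1634 − 420 = -2054;  -5352 − 2054 = -7406;  -14547 − 7406 = -21953
-420 − 48 = -468;  -2054 − 468 = -2522;  -7406 − 2522 = -9928;  -21953 − 9928 = -31881
-468 − 48 = -516;  -2522 − 516 = -3038;  -9928 − 3038 = -12966;  -31881 − 12966 = -44847
-516 − 48 = -564;  -3038 − 564 = -3602;  -12966 − 3602 = -16568;  -44847 − 16568 = -61415

-61415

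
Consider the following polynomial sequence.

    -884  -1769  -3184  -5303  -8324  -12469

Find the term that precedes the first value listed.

-379

Δ: -885  -1415  -2119  -3021  -4145
Δ²: -530  -704  -902  -1124
Δ³: -174  -198  -222
Δ⁴: -24  -24
The fourth differences are constant at -24.
Work back: -174 + 24 = -150;  -530 + 150 = -380;  -885 + 380 = -505;  -884 + 505 = -379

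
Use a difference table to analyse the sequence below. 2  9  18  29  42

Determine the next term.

Δ: 7, 9, 11, 13
Δ²: 2, 2, 2
Constant second difference = 2, so extend:
13 + 2 = 15;  42 + 15 = 57

57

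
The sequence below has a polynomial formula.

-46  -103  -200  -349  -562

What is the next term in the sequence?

D1: -57, -97, -149, -213
D2: -40, -52, -64
D3: -12, -12
The third differences are constant (-12).
-64 − 12 = -76;  -213 − 76 = -289;  -562 − 289 = -851

-851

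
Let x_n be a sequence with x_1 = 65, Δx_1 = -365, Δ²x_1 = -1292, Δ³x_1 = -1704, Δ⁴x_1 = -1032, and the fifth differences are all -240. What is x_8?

-130422

Build the table forward from the leading diagonal:
D5: -240  -240  -240  -240  -240  -240  -240  -240
D4: -1032  -1272  -1512  -1752  -1992  -2232  -2472  -2712
D3: -1704  -2736  -4008  -5520  -7272  -9264  -11496  -13968
D2: -1292  -2996  -5732  -9740  -15260  -22532  -31796  -43292
D1: -365  -1657  -4653  -10385  -20125  -35385  -57917  -89713
x: 65  -300  -1957  -6610  -16995  -37120  -72505  -130422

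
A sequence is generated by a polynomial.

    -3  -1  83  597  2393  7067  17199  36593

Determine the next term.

70517

Δ: 2, 84, 514, 1796, 4674, 10132, 19394
Δ²: 82, 430, 1282, 2878, 5458, 9262
Δ³: 348, 852, 1596, 2580, 3804
Δ⁴: 504, 744, 984, 1224
Δ⁵: 240, 240, 240
The fifth differences are constant (240).
1224 + 240 = 1464;  3804 + 1464 = 5268;  9262 + 5268 = 14530;  19394 + 14530 = 33924;  36593 + 33924 = 70517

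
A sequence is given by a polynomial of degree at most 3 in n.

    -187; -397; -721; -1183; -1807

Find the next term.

-2617

-210  -324  -462  -624
-114  -138  -162
-24  -24
The third differences are constant (-24).
-162 − 24 = -186;  -624 − 186 = -810;  -1807 − 810 = -2617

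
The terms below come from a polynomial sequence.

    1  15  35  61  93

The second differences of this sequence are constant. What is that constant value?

6

First differences: 14, 20, 26, 32
Second differences: 6, 6, 6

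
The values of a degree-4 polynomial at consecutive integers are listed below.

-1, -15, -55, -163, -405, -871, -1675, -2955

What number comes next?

Δ: -14  -40  -108  -242  -466  -804  -1280
Δ²: -26  -68  -134  -224  -338  -476
Δ³: -42  -66  -90  -114  -138
Δ⁴: -24  -24  -24  -24
Constant fourth difference = -24, so extend:
-138 − 24 = -162;  -476 − 162 = -638;  -1280 − 638 = -1918;  -2955 − 1918 = -4873

-4873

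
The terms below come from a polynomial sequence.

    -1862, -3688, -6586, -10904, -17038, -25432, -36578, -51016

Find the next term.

Δ: -1826, -2898, -4318, -6134, -8394, -11146, -14438
Δ²: -1072, -1420, -1816, -2260, -2752, -3292
Δ³: -348, -396, -444, -492, -540
Δ⁴: -48, -48, -48, -48
Constant fourth difference = -48, so extend:
-540 − 48 = -588;  -3292 − 588 = -3880;  -14438 − 3880 = -18318;  -51016 − 18318 = -69334

-69334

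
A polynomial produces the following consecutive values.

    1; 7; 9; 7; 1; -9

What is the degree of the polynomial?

2

D1: 6, 2, -2, -6, -10
D2: -4, -4, -4, -4
The second differences are constant, so the polynomial has degree 2.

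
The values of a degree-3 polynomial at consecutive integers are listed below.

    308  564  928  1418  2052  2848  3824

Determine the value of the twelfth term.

256, 364, 490, 634, 796, 976
108, 126, 144, 162, 180
18, 18, 18, 18
Third differences constant at 18.
180 + 18 = 198;  976 + 198 = 1174;  3824 + 1174 = 4998
198 + 18 = 216;  1174 + 216 = 1390;  4998 + 1390 = 6388
216 + 18 = 234;  1390 + 234 = 1624;  6388 + 1624 = 8012
234 + 18 = 252;  1624 + 252 = 1876;  8012 + 1876 = 9888
252 + 18 = 270;  1876 + 270 = 2146;  9888 + 2146 = 12034

12034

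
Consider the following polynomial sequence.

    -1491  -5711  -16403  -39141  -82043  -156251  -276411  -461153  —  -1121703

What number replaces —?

Using the first 8 terms:
-4220  -10692  -22738  -42902  -74208  -120160  -184742
-6472  -12046  -20164  -31306  -45952  -64582
-5574  -8118  -11142  -14646  -18630
-2544  -3024  -3504  -3984
-480  -480  -480
Constant fifth difference = -480.
Extend forward: -3984 − 480 = -4464;  -18630 − 4464 = -23094;  -64582 − 23094 = -87676;  -184742 − 87676 = -272418;  -461153 − 272418 = -733571

-733571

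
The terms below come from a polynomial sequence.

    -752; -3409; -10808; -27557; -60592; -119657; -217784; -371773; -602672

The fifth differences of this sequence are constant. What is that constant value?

-480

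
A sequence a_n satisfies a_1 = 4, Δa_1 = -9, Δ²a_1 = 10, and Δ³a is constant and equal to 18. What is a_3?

Build the table forward from the leading diagonal:
D3: 18, 18, 18
D2: 10, 28, 46
D1: -9, 1, 29
a: 4, -5, -4

-4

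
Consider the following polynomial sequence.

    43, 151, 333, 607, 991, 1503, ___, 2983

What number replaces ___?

Using the first 6 terms:
D1: 108  182  274  384  512
D2: 74  92  110  128
D3: 18  18  18
Constant third difference = 18.
Extend forward: 128 + 18 = 146;  512 + 146 = 658;  1503 + 658 = 2161

2161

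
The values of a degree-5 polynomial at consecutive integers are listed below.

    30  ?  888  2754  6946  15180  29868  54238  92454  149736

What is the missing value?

Using the last 8 terms:
1866, 4192, 8234, 14688, 24370, 38216, 57282
2326, 4042, 6454, 9682, 13846, 19066
1716, 2412, 3228, 4164, 5220
696, 816, 936, 1056
120, 120, 120
Constant fifth difference = 120.
Extend backward: 696 − 120 = 576;  1716 − 576 = 1140;  2326 − 1140 = 1186;  1866 − 1186 = 680;  888 − 680 = 208

208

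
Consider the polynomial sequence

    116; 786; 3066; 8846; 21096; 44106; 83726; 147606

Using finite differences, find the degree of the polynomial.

5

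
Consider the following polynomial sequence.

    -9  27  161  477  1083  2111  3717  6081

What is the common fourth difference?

Δ: 36, 134, 316, 606, 1028, 1606, 2364
Δ²: 98, 182, 290, 422, 578, 758
Δ³: 84, 108, 132, 156, 180
Δ⁴: 24, 24, 24, 24

24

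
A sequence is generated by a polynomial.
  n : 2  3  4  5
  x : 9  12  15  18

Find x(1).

First differences: 3, 3, 3
The first differences are constant at 3.
Work back: 9 − 3 = 6

6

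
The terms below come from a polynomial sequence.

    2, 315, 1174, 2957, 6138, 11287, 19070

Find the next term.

30249

First differences: 313 , 859 , 1783 , 3181 , 5149 , 7783
Second differences: 546 , 924 , 1398 , 1968 , 2634
Third differences: 378 , 474 , 570 , 666
Fourth differences: 96 , 96 , 96
The fourth differences are constant (96).
666 + 96 = 762;  2634 + 762 = 3396;  7783 + 3396 = 11179;  19070 + 11179 = 30249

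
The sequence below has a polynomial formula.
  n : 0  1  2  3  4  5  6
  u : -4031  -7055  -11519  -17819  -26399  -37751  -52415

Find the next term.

-70979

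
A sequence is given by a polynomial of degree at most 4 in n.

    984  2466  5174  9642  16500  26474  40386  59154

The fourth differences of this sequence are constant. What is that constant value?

96

D1: 1482, 2708, 4468, 6858, 9974, 13912, 18768
D2: 1226, 1760, 2390, 3116, 3938, 4856
D3: 534, 630, 726, 822, 918
D4: 96, 96, 96, 96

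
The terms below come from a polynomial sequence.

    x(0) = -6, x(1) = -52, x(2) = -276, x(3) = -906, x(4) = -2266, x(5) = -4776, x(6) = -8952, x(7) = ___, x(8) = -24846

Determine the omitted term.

Using the first 7 terms:
-46, -224, -630, -1360, -2510, -4176
-178, -406, -730, -1150, -1666
-228, -324, -420, -516
-96, -96, -96
Constant fourth difference = -96.
Extend forward: -516 − 96 = -612;  -1666 − 612 = -2278;  -4176 − 2278 = -6454;  -8952 − 6454 = -15406

-15406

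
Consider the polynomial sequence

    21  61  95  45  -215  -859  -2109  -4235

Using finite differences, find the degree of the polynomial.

4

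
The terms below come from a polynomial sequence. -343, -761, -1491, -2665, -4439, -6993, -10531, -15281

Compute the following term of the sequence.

-21495

D1: -418 , -730 , -1174 , -1774 , -2554 , -3538 , -4750
D2: -312 , -444 , -600 , -780 , -984 , -1212
D3: -132 , -156 , -180 , -204 , -228
D4: -24 , -24 , -24 , -24
Constant fourth difference = -24, so extend:
-228 − 24 = -252;  -1212 − 252 = -1464;  -4750 − 1464 = -6214;  -15281 − 6214 = -21495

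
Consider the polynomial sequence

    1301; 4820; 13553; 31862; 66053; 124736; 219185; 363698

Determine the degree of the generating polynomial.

First differences: 3519, 8733, 18309, 34191, 58683, 94449, 144513
Second differences: 5214, 9576, 15882, 24492, 35766, 50064
Third differences: 4362, 6306, 8610, 11274, 14298
Fourth differences: 1944, 2304, 2664, 3024
Fifth differences: 360, 360, 360
The fifth differences are constant, so the polynomial has degree 5.

5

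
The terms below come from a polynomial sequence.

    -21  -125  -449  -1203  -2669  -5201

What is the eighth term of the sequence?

D1: -104 , -324 , -754 , -1466 , -2532
D2: -220 , -430 , -712 , -1066
D3: -210 , -282 , -354
D4: -72 , -72
Constant fourth difference = -72, so extend:
-354 − 72 = -426;  -1066 − 426 = -1492;  -2532 − 1492 = -4024;  -5201 − 4024 = -9225
-426 − 72 = -498;  -1492 − 498 = -1990;  -4024 − 1990 = -6014;  -9225 − 6014 = -15239

-15239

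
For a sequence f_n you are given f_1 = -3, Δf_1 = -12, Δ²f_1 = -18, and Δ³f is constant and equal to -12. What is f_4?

-105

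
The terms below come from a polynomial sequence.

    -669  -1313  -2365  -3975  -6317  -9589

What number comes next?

-14013

-644 , -1052 , -1610 , -2342 , -3272
-408 , -558 , -732 , -930
-150 , -174 , -198
-24 , -24
The fourth differences are constant (-24).
-198 − 24 = -222;  -930 − 222 = -1152;  -3272 − 1152 = -4424;  -9589 − 4424 = -14013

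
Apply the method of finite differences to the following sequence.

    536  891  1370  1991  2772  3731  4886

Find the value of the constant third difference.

18

First differences: 355, 479, 621, 781, 959, 1155
Second differences: 124, 142, 160, 178, 196
Third differences: 18, 18, 18, 18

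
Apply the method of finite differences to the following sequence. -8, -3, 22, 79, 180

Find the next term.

337

D1: 5  25  57  101
D2: 20  32  44
D3: 12  12
Constant third difference = 12, so extend:
44 + 12 = 56;  101 + 56 = 157;  180 + 157 = 337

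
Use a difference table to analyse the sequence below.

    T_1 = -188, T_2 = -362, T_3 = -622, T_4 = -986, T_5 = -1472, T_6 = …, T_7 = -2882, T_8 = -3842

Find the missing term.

-2098

Using the first 5 terms:
D1: -174  -260  -364  -486
D2: -86  -104  -122
D3: -18  -18
Constant third difference = -18.
Extend forward: -122 − 18 = -140;  -486 − 140 = -626;  -1472 − 626 = -2098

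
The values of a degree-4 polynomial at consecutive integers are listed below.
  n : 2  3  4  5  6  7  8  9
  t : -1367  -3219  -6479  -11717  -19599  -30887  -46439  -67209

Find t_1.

-1852  -3260  -5238  -7882  -11288  -15552  -20770
-1408  -1978  -2644  -3406  -4264  -5218
-570  -666  -762  -858  -954
-96  -96  -96  -96
The fourth differences are constant at -96.
Work back: -570 + 96 = -474;  -1408 + 474 = -934;  -1852 + 934 = -918;  -1367 + 918 = -449

-449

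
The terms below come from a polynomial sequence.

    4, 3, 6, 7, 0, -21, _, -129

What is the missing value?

Using the first 6 terms:
D1: -1  3  1  -7  -21
D2: 4  -2  -8  -14
D3: -6  -6  -6
Constant third difference = -6.
Extend forward: -14 − 6 = -20;  -21 − 20 = -41;  -21 − 41 = -62

-62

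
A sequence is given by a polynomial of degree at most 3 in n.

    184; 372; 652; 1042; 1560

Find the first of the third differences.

18

First differences: 188, 280, 390, 518
Second differences: 92, 110, 128
Third differences: 18, 18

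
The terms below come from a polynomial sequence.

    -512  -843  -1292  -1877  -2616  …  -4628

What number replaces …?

Using the first 5 terms:
First differences: -331, -449, -585, -739
Second differences: -118, -136, -154
Third differences: -18, -18
Constant third difference = -18.
Extend forward: -154 − 18 = -172;  -739 − 172 = -911;  -2616 − 911 = -3527

-3527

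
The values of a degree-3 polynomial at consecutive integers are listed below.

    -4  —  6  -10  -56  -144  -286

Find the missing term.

Using the last 5 terms:
-16, -46, -88, -142
-30, -42, -54
-12, -12
Constant third difference = -12.
Extend backward: -30 + 12 = -18;  -16 + 18 = 2;  6 − 2 = 4

4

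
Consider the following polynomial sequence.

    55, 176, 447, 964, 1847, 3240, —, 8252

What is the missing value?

5311

Using the first 6 terms:
First differences: 121, 271, 517, 883, 1393
Second differences: 150, 246, 366, 510
Third differences: 96, 120, 144
Fourth differences: 24, 24
Constant fourth difference = 24.
Extend forward: 144 + 24 = 168;  510 + 168 = 678;  1393 + 678 = 2071;  3240 + 2071 = 5311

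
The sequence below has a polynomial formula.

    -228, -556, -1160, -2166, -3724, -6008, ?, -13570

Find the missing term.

-9216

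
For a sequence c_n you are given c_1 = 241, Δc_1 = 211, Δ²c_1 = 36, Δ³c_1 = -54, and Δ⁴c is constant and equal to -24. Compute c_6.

Build the table forward from the leading diagonal:
Fourth differences: -24  -24  -24  -24  -24  -24
Third differences: -54  -78  -102  -126  -150  -174
Second differences: 36  -18  -96  -198  -324  -474
First differences: 211  247  229  133  -65  -389
c: 241  452  699  928  1061  996

996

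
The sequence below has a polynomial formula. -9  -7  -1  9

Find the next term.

2 , 6 , 10
4 , 4
Second differences constant at 4.
10 + 4 = 14;  9 + 14 = 23

23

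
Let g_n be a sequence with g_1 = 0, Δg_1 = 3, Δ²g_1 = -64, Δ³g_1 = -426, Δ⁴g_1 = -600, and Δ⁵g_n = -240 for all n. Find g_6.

Build the table forward from the leading diagonal:
D5: -240  -240  -240  -240  -240  -240
D4: -600  -840  -1080  -1320  -1560  -1800
D3: -426  -1026  -1866  -2946  -4266  -5826
D2: -64  -490  -1516  -3382  -6328  -10594
D1: 3  -61  -551  -2067  -5449  -11777
g: 0  3  -58  -609  -2676  -8125

-8125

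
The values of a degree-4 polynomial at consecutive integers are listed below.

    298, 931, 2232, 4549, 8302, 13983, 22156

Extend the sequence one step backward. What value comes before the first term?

57

D1: 633, 1301, 2317, 3753, 5681, 8173
D2: 668, 1016, 1436, 1928, 2492
D3: 348, 420, 492, 564
D4: 72, 72, 72
The fourth differences are constant at 72.
Work back: 348 − 72 = 276;  668 − 276 = 392;  633 − 392 = 241;  298 − 241 = 57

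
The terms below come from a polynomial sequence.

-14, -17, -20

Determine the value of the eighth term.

Δ: -3, -3
The first differences are constant (-3).
-20 − 3 = -23
-23 − 3 = -26
-26 − 3 = -29
-29 − 3 = -32
-32 − 3 = -35

-35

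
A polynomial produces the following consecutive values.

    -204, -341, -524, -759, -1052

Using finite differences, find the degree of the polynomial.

3

-137, -183, -235, -293
-46, -52, -58
-6, -6
The third differences are constant, so the polynomial has degree 3.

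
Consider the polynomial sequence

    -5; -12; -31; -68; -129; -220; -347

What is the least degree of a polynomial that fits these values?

D1: -7, -19, -37, -61, -91, -127
D2: -12, -18, -24, -30, -36
D3: -6, -6, -6, -6
The third differences are constant, so the polynomial has degree 3.

3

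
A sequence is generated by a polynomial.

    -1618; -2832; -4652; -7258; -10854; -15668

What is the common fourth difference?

-24

D1: -1214, -1820, -2606, -3596, -4814
D2: -606, -786, -990, -1218
D3: -180, -204, -228
D4: -24, -24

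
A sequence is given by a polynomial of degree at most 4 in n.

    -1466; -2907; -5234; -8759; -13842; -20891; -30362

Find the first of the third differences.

-312

Δ: -1441, -2327, -3525, -5083, -7049, -9471
Δ²: -886, -1198, -1558, -1966, -2422
Δ³: -312, -360, -408, -456
Δ⁴: -48, -48, -48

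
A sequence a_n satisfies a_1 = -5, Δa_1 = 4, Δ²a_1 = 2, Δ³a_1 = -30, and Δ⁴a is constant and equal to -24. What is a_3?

5

Build the table forward from the leading diagonal:
D4: -24, -24, -24
D3: -30, -54, -78
D2: 2, -28, -82
D1: 4, 6, -22
a: -5, -1, 5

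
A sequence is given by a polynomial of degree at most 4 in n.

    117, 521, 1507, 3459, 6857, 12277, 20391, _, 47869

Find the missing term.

31967

Using the first 7 terms:
Δ: 404, 986, 1952, 3398, 5420, 8114
Δ²: 582, 966, 1446, 2022, 2694
Δ³: 384, 480, 576, 672
Δ⁴: 96, 96, 96
Constant fourth difference = 96.
Extend forward: 672 + 96 = 768;  2694 + 768 = 3462;  8114 + 3462 = 11576;  20391 + 11576 = 31967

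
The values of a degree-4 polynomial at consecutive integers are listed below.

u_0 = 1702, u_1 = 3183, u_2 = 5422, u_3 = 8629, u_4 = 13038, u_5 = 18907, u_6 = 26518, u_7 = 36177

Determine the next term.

48214

D1: 1481, 2239, 3207, 4409, 5869, 7611, 9659
D2: 758, 968, 1202, 1460, 1742, 2048
D3: 210, 234, 258, 282, 306
D4: 24, 24, 24, 24
Constant fourth difference = 24, so extend:
306 + 24 = 330;  2048 + 330 = 2378;  9659 + 2378 = 12037;  36177 + 12037 = 48214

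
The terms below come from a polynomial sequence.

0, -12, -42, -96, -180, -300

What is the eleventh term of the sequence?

-1650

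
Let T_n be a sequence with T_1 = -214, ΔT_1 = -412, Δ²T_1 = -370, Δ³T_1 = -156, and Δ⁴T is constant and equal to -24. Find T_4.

-2716

Build the table forward from the leading diagonal:
Fourth differences: -24, -24, -24, -24
Third differences: -156, -180, -204, -228
Second differences: -370, -526, -706, -910
First differences: -412, -782, -1308, -2014
T: -214, -626, -1408, -2716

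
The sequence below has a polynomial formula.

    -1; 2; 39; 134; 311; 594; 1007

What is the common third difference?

24

D1: 3, 37, 95, 177, 283, 413
D2: 34, 58, 82, 106, 130
D3: 24, 24, 24, 24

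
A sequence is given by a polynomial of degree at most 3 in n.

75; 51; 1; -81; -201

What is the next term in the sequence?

-365

First differences: -24  -50  -82  -120
Second differences: -26  -32  -38
Third differences: -6  -6
Constant third difference = -6, so extend:
-38 − 6 = -44;  -120 − 44 = -164;  -201 − 164 = -365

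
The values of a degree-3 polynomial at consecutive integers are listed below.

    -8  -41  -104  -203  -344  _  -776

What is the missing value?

-533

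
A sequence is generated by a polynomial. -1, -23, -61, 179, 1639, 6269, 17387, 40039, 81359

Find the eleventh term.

261139

-22  -38  240  1460  4630  11118  22652  41320
-16  278  1220  3170  6488  11534  18668
294  942  1950  3318  5046  7134
648  1008  1368  1728  2088
360  360  360  360
Fifth differences constant at 360.
2088 + 360 = 2448;  7134 + 2448 = 9582;  18668 + 9582 = 28250;  41320 + 28250 = 69570;  81359 + 69570 = 150929
2448 + 360 = 2808;  9582 + 2808 = 12390;  28250 + 12390 = 40640;  69570 + 40640 = 110210;  150929 + 110210 = 261139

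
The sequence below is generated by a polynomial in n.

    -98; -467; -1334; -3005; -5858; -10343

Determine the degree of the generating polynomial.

4

D1: -369, -867, -1671, -2853, -4485
D2: -498, -804, -1182, -1632
D3: -306, -378, -450
D4: -72, -72
The fourth differences are constant, so the polynomial has degree 4.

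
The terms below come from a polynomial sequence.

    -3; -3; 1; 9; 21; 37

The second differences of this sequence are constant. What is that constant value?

4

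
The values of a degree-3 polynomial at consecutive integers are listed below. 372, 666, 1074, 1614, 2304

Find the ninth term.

6924

D1: 294, 408, 540, 690
D2: 114, 132, 150
D3: 18, 18
Constant third difference = 18, so extend:
150 + 18 = 168;  690 + 168 = 858;  2304 + 858 = 3162
168 + 18 = 186;  858 + 186 = 1044;  3162 + 1044 = 4206
186 + 18 = 204;  1044 + 204 = 1248;  4206 + 1248 = 5454
204 + 18 = 222;  1248 + 222 = 1470;  5454 + 1470 = 6924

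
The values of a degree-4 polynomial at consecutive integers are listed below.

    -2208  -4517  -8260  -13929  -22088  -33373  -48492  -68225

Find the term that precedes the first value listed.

-913

D1: -2309  -3743  -5669  -8159  -11285  -15119  -19733
D2: -1434  -1926  -2490  -3126  -3834  -4614
D3: -492  -564  -636  -708  -780
D4: -72  -72  -72  -72
The fourth differences are constant at -72.
Work back: -492 + 72 = -420;  -1434 + 420 = -1014;  -2309 + 1014 = -1295;  -2208 + 1295 = -913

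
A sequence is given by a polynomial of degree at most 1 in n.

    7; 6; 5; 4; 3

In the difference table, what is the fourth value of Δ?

Δ: -1, -1, -1, -1

-1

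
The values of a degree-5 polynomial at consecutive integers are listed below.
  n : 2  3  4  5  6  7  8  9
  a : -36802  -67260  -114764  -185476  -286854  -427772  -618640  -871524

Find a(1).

-30458, -47504, -70712, -101378, -140918, -190868, -252884
-17046, -23208, -30666, -39540, -49950, -62016
-6162, -7458, -8874, -10410, -12066
-1296, -1416, -1536, -1656
-120, -120, -120
The fifth differences are constant at -120.
Work back: -1296 + 120 = -1176;  -6162 + 1176 = -4986;  -17046 + 4986 = -12060;  -30458 + 12060 = -18398;  -36802 + 18398 = -18404

-18404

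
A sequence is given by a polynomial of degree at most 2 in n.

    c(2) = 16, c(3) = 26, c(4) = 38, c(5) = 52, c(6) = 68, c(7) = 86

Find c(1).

Δ: 10, 12, 14, 16, 18
Δ²: 2, 2, 2, 2
The second differences are constant at 2.
Work back: 10 − 2 = 8;  16 − 8 = 8

8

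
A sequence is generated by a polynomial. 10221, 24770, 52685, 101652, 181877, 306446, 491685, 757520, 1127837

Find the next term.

D1: 14549, 27915, 48967, 80225, 124569, 185239, 265835, 370317
D2: 13366, 21052, 31258, 44344, 60670, 80596, 104482
D3: 7686, 10206, 13086, 16326, 19926, 23886
D4: 2520, 2880, 3240, 3600, 3960
D5: 360, 360, 360, 360
The fifth differences are constant (360).
3960 + 360 = 4320;  23886 + 4320 = 28206;  104482 + 28206 = 132688;  370317 + 132688 = 503005;  1127837 + 503005 = 1630842

1630842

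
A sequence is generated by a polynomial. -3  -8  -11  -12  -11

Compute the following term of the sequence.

-8

D1: -5, -3, -1, 1
D2: 2, 2, 2
The second differences are constant (2).
1 + 2 = 3;  -11 + 3 = -8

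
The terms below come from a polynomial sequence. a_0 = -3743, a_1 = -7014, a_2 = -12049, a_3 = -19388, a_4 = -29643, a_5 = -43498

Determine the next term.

-61709

-3271, -5035, -7339, -10255, -13855
-1764, -2304, -2916, -3600
-540, -612, -684
-72, -72
Constant fourth difference = -72, so extend:
-684 − 72 = -756;  -3600 − 756 = -4356;  -13855 − 4356 = -18211;  -43498 − 18211 = -61709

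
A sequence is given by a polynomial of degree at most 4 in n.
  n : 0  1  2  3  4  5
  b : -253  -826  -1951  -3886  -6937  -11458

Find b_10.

-71863

Δ: -573, -1125, -1935, -3051, -4521
Δ²: -552, -810, -1116, -1470
Δ³: -258, -306, -354
Δ⁴: -48, -48
Constant fourth difference = -48, so extend:
-354 − 48 = -402;  -1470 − 402 = -1872;  -4521 − 1872 = -6393;  -11458 − 6393 = -17851
-402 − 48 = -450;  -1872 − 450 = -2322;  -6393 − 2322 = -8715;  -17851 − 8715 = -26566
-450 − 48 = -498;  -2322 − 498 = -2820;  -8715 − 2820 = -11535;  -26566 − 11535 = -38101
-498 − 48 = -546;  -2820 − 546 = -3366;  -11535 − 3366 = -14901;  -38101 − 14901 = -53002
-546 − 48 = -594;  -3366 − 594 = -3960;  -14901 − 3960 = -18861;  -53002 − 18861 = -71863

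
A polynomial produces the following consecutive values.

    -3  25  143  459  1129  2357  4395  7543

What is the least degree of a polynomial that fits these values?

D1: 28, 118, 316, 670, 1228, 2038, 3148
D2: 90, 198, 354, 558, 810, 1110
D3: 108, 156, 204, 252, 300
D4: 48, 48, 48, 48
The fourth differences are constant, so the polynomial has degree 4.

4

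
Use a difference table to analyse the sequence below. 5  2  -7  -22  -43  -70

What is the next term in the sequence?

-103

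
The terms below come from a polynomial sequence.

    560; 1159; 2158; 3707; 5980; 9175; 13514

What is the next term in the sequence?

19243

First differences: 599  999  1549  2273  3195  4339
Second differences: 400  550  724  922  1144
Third differences: 150  174  198  222
Fourth differences: 24  24  24
The fourth differences are constant (24).
222 + 24 = 246;  1144 + 246 = 1390;  4339 + 1390 = 5729;  13514 + 5729 = 19243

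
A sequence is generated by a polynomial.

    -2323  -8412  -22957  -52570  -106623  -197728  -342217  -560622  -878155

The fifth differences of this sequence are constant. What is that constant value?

-480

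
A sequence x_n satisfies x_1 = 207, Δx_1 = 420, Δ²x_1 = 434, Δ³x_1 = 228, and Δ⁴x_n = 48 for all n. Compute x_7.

14517

Build the table forward from the leading diagonal:
Fourth differences: 48  48  48  48  48  48  48
Third differences: 228  276  324  372  420  468  516
Second differences: 434  662  938  1262  1634  2054  2522
First differences: 420  854  1516  2454  3716  5350  7404
x: 207  627  1481  2997  5451  9167  14517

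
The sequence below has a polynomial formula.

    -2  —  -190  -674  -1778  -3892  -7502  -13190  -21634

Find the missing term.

Using the last 7 terms:
First differences: -484, -1104, -2114, -3610, -5688, -8444
Second differences: -620, -1010, -1496, -2078, -2756
Third differences: -390, -486, -582, -678
Fourth differences: -96, -96, -96
Constant fourth difference = -96.
Extend backward: -390 + 96 = -294;  -620 + 294 = -326;  -484 + 326 = -158;  -190 + 158 = -32

-32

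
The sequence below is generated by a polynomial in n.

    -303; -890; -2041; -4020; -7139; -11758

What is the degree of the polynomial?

4

First differences: -587, -1151, -1979, -3119, -4619
Second differences: -564, -828, -1140, -1500
Third differences: -264, -312, -360
Fourth differences: -48, -48
The fourth differences are constant, so the polynomial has degree 4.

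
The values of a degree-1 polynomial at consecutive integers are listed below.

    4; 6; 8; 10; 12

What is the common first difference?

D1: 2, 2, 2, 2

2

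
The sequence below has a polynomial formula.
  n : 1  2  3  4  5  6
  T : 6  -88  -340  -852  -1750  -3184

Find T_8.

-8380

First differences: -94 , -252 , -512 , -898 , -1434
Second differences: -158 , -260 , -386 , -536
Third differences: -102 , -126 , -150
Fourth differences: -24 , -24
Fourth differences constant at -24.
-150 − 24 = -174;  -536 − 174 = -710;  -1434 − 710 = -2144;  -3184 − 2144 = -5328
-174 − 24 = -198;  -710 − 198 = -908;  -2144 − 908 = -3052;  -5328 − 3052 = -8380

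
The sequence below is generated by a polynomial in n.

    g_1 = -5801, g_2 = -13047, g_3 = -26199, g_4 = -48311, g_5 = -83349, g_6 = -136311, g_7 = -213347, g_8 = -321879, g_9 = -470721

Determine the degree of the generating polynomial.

Δ: -7246, -13152, -22112, -35038, -52962, -77036, -108532, -148842
Δ²: -5906, -8960, -12926, -17924, -24074, -31496, -40310
Δ³: -3054, -3966, -4998, -6150, -7422, -8814
Δ⁴: -912, -1032, -1152, -1272, -1392
Δ⁵: -120, -120, -120, -120
The fifth differences are constant, so the polynomial has degree 5.

5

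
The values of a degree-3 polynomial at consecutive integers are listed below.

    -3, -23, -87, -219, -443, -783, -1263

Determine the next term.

Δ: -20, -64, -132, -224, -340, -480
Δ²: -44, -68, -92, -116, -140
Δ³: -24, -24, -24, -24
Third differences constant at -24.
-140 − 24 = -164;  -480 − 164 = -644;  -1263 − 644 = -1907

-1907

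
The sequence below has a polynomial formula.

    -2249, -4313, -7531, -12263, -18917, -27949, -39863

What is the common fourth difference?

-48

Δ: -2064, -3218, -4732, -6654, -9032, -11914
Δ²: -1154, -1514, -1922, -2378, -2882
Δ³: -360, -408, -456, -504
Δ⁴: -48, -48, -48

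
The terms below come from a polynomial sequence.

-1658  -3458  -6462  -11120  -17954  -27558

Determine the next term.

-40598

-1800, -3004, -4658, -6834, -9604
-1204, -1654, -2176, -2770
-450, -522, -594
-72, -72
Constant fourth difference = -72, so extend:
-594 − 72 = -666;  -2770 − 666 = -3436;  -9604 − 3436 = -13040;  -27558 − 13040 = -40598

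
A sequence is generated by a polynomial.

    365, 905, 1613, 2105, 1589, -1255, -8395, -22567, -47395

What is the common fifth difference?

-120

First differences: 540, 708, 492, -516, -2844, -7140, -14172, -24828
Second differences: 168, -216, -1008, -2328, -4296, -7032, -10656
Third differences: -384, -792, -1320, -1968, -2736, -3624
Fourth differences: -408, -528, -648, -768, -888
Fifth differences: -120, -120, -120, -120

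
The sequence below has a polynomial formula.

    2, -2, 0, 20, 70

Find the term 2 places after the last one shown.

Δ: -4 , 2 , 20 , 50
Δ²: 6 , 18 , 30
Δ³: 12 , 12
Third differences constant at 12.
30 + 12 = 42;  50 + 42 = 92;  70 + 92 = 162
42 + 12 = 54;  92 + 54 = 146;  162 + 146 = 308

308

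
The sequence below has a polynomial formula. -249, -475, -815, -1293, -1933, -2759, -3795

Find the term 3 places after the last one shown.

-8403

Δ: -226, -340, -478, -640, -826, -1036
Δ²: -114, -138, -162, -186, -210
Δ³: -24, -24, -24, -24
Constant third difference = -24, so extend:
-210 − 24 = -234;  -1036 − 234 = -1270;  -3795 − 1270 = -5065
-234 − 24 = -258;  -1270 − 258 = -1528;  -5065 − 1528 = -6593
-258 − 24 = -282;  -1528 − 282 = -1810;  -6593 − 1810 = -8403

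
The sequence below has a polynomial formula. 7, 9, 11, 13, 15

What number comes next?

17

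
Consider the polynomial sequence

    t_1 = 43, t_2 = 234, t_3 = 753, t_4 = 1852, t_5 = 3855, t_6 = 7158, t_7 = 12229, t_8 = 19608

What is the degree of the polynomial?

First differences: 191, 519, 1099, 2003, 3303, 5071, 7379
Second differences: 328, 580, 904, 1300, 1768, 2308
Third differences: 252, 324, 396, 468, 540
Fourth differences: 72, 72, 72, 72
The fourth differences are constant, so the polynomial has degree 4.

4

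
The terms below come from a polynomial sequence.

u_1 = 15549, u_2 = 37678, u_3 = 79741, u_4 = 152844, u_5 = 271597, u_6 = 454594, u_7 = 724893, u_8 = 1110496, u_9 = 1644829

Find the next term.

First differences: 22129, 42063, 73103, 118753, 182997, 270299, 385603, 534333
Second differences: 19934, 31040, 45650, 64244, 87302, 115304, 148730
Third differences: 11106, 14610, 18594, 23058, 28002, 33426
Fourth differences: 3504, 3984, 4464, 4944, 5424
Fifth differences: 480, 480, 480, 480
The fifth differences are constant (480).
5424 + 480 = 5904;  33426 + 5904 = 39330;  148730 + 39330 = 188060;  534333 + 188060 = 722393;  1644829 + 722393 = 2367222

2367222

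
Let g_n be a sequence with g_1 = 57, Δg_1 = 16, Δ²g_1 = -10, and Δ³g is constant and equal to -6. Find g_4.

69

Build the table forward from the leading diagonal:
Third differences: -6, -6, -6, -6
Second differences: -10, -16, -22, -28
First differences: 16, 6, -10, -32
g: 57, 73, 79, 69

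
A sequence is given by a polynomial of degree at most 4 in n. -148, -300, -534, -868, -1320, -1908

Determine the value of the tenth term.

-5980

Δ: -152  -234  -334  -452  -588
Δ²: -82  -100  -118  -136
Δ³: -18  -18  -18
Third differences constant at -18.
-136 − 18 = -154;  -588 − 154 = -742;  -1908 − 742 = -2650
-154 − 18 = -172;  -742 − 172 = -914;  -2650 − 914 = -3564
-172 − 18 = -190;  -914 − 190 = -1104;  -3564 − 1104 = -4668
-190 − 18 = -208;  -1104 − 208 = -1312;  -4668 − 1312 = -5980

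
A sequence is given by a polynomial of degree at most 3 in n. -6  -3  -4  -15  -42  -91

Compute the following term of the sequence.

-168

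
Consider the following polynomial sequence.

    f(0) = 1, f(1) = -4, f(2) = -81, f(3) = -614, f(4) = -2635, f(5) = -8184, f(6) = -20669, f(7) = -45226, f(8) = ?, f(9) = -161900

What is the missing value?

-89079

Using the first 8 terms:
First differences: -5  -77  -533  -2021  -5549  -12485  -24557
Second differences: -72  -456  -1488  -3528  -6936  -12072
Third differences: -384  -1032  -2040  -3408  -5136
Fourth differences: -648  -1008  -1368  -1728
Fifth differences: -360  -360  -360
Constant fifth difference = -360.
Extend forward: -1728 − 360 = -2088;  -5136 − 2088 = -7224;  -12072 − 7224 = -19296;  -24557 − 19296 = -43853;  -45226 − 43853 = -89079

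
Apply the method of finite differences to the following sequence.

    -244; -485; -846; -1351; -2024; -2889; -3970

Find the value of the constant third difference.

Δ: -241, -361, -505, -673, -865, -1081
Δ²: -120, -144, -168, -192, -216
Δ³: -24, -24, -24, -24

-24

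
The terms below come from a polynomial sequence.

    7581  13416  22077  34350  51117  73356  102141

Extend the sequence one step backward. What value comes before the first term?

5835, 8661, 12273, 16767, 22239, 28785
2826, 3612, 4494, 5472, 6546
786, 882, 978, 1074
96, 96, 96
The fourth differences are constant at 96.
Work back: 786 − 96 = 690;  2826 − 690 = 2136;  5835 − 2136 = 3699;  7581 − 3699 = 3882

3882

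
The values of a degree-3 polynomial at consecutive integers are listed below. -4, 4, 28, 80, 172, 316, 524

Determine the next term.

Δ: 8, 24, 52, 92, 144, 208
Δ²: 16, 28, 40, 52, 64
Δ³: 12, 12, 12, 12
Constant third difference = 12, so extend:
64 + 12 = 76;  208 + 76 = 284;  524 + 284 = 808

808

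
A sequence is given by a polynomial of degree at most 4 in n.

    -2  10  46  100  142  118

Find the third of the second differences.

D1: 12, 36, 54, 42, -24
D2: 24, 18, -12, -66
D3: -6, -30, -54
D4: -24, -24

-12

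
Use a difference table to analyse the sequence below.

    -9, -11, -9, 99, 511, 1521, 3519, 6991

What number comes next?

12519

-2  2  108  412  1010  1998  3472
4  106  304  598  988  1474
102  198  294  390  486
96  96  96  96
Constant fourth difference = 96, so extend:
486 + 96 = 582;  1474 + 582 = 2056;  3472 + 2056 = 5528;  6991 + 5528 = 12519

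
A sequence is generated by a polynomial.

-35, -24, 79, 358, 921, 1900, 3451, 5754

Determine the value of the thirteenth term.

36529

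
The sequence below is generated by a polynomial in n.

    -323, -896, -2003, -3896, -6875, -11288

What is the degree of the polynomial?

Δ: -573, -1107, -1893, -2979, -4413
Δ²: -534, -786, -1086, -1434
Δ³: -252, -300, -348
Δ⁴: -48, -48
The fourth differences are constant, so the polynomial has degree 4.

4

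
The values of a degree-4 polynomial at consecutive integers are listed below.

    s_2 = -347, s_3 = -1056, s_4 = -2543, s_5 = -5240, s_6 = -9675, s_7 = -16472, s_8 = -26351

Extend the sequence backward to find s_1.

-80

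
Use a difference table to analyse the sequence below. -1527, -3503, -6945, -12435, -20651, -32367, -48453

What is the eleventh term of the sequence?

-177257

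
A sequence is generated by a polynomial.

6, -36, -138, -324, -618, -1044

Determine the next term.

First differences: -42, -102, -186, -294, -426
Second differences: -60, -84, -108, -132
Third differences: -24, -24, -24
Constant third difference = -24, so extend:
-132 − 24 = -156;  -426 − 156 = -582;  -1044 − 582 = -1626

-1626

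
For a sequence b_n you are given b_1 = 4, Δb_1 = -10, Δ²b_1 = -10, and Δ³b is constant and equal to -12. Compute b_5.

-144

Build the table forward from the leading diagonal:
Third differences: -12  -12  -12  -12  -12
Second differences: -10  -22  -34  -46  -58
First differences: -10  -20  -42  -76  -122
b: 4  -6  -26  -68  -144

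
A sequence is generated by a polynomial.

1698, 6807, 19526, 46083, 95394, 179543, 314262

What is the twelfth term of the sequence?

D1: 5109  12719  26557  49311  84149  134719
D2: 7610  13838  22754  34838  50570
D3: 6228  8916  12084  15732
D4: 2688  3168  3648
D5: 480  480
Fifth differences constant at 480.
3648 + 480 = 4128;  15732 + 4128 = 19860;  50570 + 19860 = 70430;  134719 + 70430 = 205149;  314262 + 205149 = 519411
4128 + 480 = 4608;  19860 + 4608 = 24468;  70430 + 24468 = 94898;  205149 + 94898 = 300047;  519411 + 300047 = 819458
4608 + 480 = 5088;  24468 + 5088 = 29556;  94898 + 29556 = 124454;  300047 + 124454 = 424501;  819458 + 424501 = 1243959
5088 + 480 = 5568;  29556 + 5568 = 35124;  124454 + 35124 = 159578;  424501 + 159578 = 584079;  1243959 + 584079 = 1828038
5568 + 480 = 6048;  35124 + 6048 = 41172;  159578 + 41172 = 200750;  584079 + 200750 = 784829;  1828038 + 784829 = 2612867

2612867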